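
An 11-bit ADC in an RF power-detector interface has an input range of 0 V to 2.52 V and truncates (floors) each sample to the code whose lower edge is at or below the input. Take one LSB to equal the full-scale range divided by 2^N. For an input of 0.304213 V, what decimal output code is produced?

247

V_FS = 2.52 V. LSB = 2.52 V / 2^11 ≈ 1.230 mV.
(V_in − V_min) × 2^11/range = (0.304213 − (0)) × 2048/2.52 = 247.233.
Floor → code = 247.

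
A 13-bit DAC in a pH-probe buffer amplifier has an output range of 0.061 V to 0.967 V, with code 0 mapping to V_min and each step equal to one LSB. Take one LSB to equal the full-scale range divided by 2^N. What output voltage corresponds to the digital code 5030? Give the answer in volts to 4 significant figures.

0.6173 V

Full-scale range = 0.967 V − (0.061 V) = 0.906 V. LSB = 0.906 V / 2^13.
Output = V_min + (5030/8192) × range = 0.061 + 0.614014 × 0.906 V
      = 0.061 V + 0.556296 V = 0.617296 V.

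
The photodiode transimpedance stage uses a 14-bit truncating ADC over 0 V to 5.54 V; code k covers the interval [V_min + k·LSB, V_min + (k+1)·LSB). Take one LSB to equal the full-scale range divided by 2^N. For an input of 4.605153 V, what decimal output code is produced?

13619

Full-scale range = 5.54 V. LSB = 5.54 V / 2^14 ≈ 338.1 µV.
(V_in − V_min) × 2^14/range = (4.605153 − (0)) × 16384/5.54 = 13619.283.
Floor → code = 13619.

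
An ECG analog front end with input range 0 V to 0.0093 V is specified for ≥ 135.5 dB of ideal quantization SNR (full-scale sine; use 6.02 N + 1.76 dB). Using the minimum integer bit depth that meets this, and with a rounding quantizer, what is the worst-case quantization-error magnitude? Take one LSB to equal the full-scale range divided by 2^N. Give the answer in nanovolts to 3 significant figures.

0.554 nV

Range is 0.0093 V.
Required N = ⌈(135.5 − 1.76)/6.02⌉ = ⌈22.216⌉ = 23.
LSB = 0.0093 V / 2^23 = 1.1086 nV.
|e|_max = LSB/2 = 0.554 nV.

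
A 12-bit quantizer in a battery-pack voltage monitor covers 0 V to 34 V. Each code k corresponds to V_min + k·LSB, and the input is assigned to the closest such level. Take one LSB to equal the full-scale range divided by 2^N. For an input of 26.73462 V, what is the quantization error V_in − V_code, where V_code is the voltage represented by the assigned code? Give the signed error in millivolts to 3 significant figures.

−2.20 mV

Span = 34 V. LSB = 34 V / 2^12 ≈ 8.301 mV.
Position in LSBs: (26.73462 − (0)) × 4096/34 = 3220.7354; rounding gives k = 3221.
V_code = V_min + k × range/2^12 = 0 + 3221 × 34/4096 = 26.73681641 V.
e = 26.73462 − (26.73681641) = −2.20 mV.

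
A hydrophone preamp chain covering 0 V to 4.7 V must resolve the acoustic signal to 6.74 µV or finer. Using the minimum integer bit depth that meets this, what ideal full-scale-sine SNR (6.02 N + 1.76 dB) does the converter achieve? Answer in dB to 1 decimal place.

V_FS = 4.7 V.
4.7 V / 6.74 µV = 697300. Since 2^19 = 524288 and 2^20 = 1048576, N = 20.
6.02(20) + 1.76 = 122.16 dB.

122.2 dB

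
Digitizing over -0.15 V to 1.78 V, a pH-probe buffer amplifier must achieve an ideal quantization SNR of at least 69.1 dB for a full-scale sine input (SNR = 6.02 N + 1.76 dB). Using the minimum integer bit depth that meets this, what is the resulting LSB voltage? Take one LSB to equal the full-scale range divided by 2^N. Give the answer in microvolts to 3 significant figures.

Span: 1.78 V − (-0.15 V) = 1.93 V.
N ≥ (69.1 − 1.76)/6.02 = 11.186 → N_min = 12.
LSB = 1.93 V ÷ 2^12 = 1.93/4096 V = 471 µV.

471 µV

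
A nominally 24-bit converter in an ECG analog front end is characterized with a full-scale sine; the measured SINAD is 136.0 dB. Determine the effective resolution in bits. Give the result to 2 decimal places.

22.30 bits

(136.0 − 1.76) / 6.02 = 134.24/6.02 = 22.2990 effective bits.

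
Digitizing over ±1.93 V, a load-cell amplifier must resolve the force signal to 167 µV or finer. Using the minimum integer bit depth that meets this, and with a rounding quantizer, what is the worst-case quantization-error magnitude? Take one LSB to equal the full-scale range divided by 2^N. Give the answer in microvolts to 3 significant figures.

58.9 µV

The full-scale span is 1.93 − (-1.93) = 3.86 V.
3.86 V / 167 µV = 23110. Since 2^14 = 16384 and 2^15 = 32768, N = 15.
Step size = 3.86/32768 V = 117.80 µV.
|e|_max = LSB/2 = 58.9 µV.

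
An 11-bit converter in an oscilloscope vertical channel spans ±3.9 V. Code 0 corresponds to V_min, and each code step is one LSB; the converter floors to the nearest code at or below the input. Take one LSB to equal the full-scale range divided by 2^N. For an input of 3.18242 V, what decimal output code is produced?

1859

The full-scale span is 3.9 − (-3.9) = 7.8 V. LSB = 7.8 V / 2^11 ≈ 3.809 mV.
(V_in − V_min) × 2^11/range = (3.18242 − (-3.9)) × 2048/7.8 = 1859.589.
Floor → code = 1859.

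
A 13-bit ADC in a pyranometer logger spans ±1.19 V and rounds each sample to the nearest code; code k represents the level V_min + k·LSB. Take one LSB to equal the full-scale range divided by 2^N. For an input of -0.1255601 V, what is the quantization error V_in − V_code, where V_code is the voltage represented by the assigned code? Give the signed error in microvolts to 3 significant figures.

Span: 1.19 V − (-1.19 V) = 2.38 V. LSB = 2.38 V / 2^13 ≈ 290.5 µV.
Position in LSBs: (-0.1255601 − (-1.19)) × 8192/2.38 = 3663.8200; rounding gives k = 3664.
Reconstructed level: -1.19 + 3664 × 2.38/8192 V = -0.1255078125 V.
e = -0.1255601 − (-0.1255078125) = −52.3 µV.

−52.3 µV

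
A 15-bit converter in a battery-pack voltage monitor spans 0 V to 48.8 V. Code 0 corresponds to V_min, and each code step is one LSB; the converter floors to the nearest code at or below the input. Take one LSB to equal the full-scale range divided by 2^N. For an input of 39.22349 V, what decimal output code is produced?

V_FS = 48.8 V. LSB = 48.8 V / 2^15 ≈ 1.489 mV.
code = ⌊(V_in − V_min)/LSB⌋ = ⌊(V_in − V_min) × 2^15 / range⌋
     = ⌊(39.22349 − (0)) × 32768 / 48.8⌋ = ⌊39.22349 × 32768/48.8⌋
     = ⌊26337.609⌋ = 26337.

26337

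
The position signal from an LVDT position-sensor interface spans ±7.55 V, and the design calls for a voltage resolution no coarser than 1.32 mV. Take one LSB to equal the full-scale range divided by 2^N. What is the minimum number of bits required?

14 bits

Span: 7.55 V − (-7.55 V) = 15.1 V.
Required number of levels: 15.1/1.32 mV = 11439; smallest N with 2^N ≥ that is 14.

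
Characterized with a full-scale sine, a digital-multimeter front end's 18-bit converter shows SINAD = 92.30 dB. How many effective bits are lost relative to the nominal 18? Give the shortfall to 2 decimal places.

2.96 bits

ENOB = (SINAD − 1.76)/6.02 = (92.30 − 1.76)/6.02 = 15.0399 bits.
Shortfall = 18 − 15.0399 = 2.9601 bits.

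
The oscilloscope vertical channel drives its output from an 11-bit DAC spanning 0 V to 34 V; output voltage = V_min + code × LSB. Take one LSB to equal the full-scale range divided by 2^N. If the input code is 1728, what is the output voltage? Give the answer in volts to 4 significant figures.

Span = 34 V. LSB = 34 V / 2^11.
V_out = 0 + 1728 × (34/2048) V
      = 0 V + 28.6875 V = 28.6875 V.

28.69 V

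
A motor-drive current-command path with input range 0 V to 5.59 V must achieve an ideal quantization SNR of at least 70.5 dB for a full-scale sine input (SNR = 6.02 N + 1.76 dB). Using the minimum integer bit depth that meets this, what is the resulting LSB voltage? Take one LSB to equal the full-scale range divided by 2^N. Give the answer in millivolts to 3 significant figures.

V_FS = 5.59 V.
6.02 N + 1.76 ≥ 70.5 gives N ≥ 11.419, so the minimum integer is 12.
LSB = 5.59 V ÷ 2^12 = 5.59/4096 V = 1.36 mV.

1.36 mV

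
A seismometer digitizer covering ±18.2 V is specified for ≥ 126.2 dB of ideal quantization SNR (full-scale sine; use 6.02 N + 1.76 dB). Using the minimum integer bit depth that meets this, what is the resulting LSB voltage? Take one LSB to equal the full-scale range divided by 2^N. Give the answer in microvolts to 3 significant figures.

17.4 µV

Full-scale range = 18.2 V − (-18.2 V) = 36.4 V.
Required N = ⌈(126.2 − 1.76)/6.02⌉ = ⌈20.671⌉ = 21.
LSB = 36.4 V / 2^21 = 17.4 µV.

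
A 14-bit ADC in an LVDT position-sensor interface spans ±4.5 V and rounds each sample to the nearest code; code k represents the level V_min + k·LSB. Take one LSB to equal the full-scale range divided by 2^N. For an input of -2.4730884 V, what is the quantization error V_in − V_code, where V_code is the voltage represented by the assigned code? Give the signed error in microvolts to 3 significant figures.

−65.9 µV

Full-scale range = 4.5 V − (-4.5 V) = 9 V. LSB = 9 V / 2^14 ≈ 0.5493 mV.
Position in LSBs: (-2.4730884 − (-4.5)) × 16384/9 = 3689.8800; rounding gives k = 3690.
Reconstructed level: -4.5 + 3690 × 9/16384 V = -2.4730224609 V.
V_in − V_code = -2.4730884 − (-2.4730224609) = −65.9 µV.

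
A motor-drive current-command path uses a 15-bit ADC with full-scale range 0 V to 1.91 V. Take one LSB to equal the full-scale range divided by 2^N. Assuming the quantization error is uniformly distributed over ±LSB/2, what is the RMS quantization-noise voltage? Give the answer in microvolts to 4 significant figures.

Full-scale range = 1.91 V.
Step size = 1.91/32768 V = 58.2886 µV.
σ_q = LSB/√12 = 58.2886 µV/3.4641 = 16.83 µV.

16.83 µV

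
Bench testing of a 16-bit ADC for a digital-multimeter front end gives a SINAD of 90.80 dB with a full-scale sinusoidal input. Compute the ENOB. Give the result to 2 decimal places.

ENOB = (SINAD − 1.76) / 6.02 = (90.80 − 1.76) / 6.02 = 89.04 / 6.02 = 14.7907.

14.79 bits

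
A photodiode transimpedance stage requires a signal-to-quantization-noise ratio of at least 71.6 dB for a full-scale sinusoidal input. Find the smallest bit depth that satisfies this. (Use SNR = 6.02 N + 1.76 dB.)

6.02 N + 1.76 ≥ 71.6 gives N ≥ 11.601, so the minimum integer is 12.

12 bits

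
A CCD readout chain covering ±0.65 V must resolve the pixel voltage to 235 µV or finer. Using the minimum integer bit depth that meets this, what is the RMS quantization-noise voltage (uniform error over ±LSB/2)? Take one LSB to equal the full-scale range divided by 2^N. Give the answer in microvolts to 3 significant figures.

Range = 0.65 − (-0.65) = 1.3 V.
1.3 V / 235 µV = 5532. Since 2^12 = 4096 and 2^13 = 8192, N = 13.
LSB = 1.3 V ÷ 2^13 = 1.3/8192 V = 158.69 µV.
σ_q = LSB/√12 = 158.69 µV/3.4641 = 45.8 µV.

45.8 µV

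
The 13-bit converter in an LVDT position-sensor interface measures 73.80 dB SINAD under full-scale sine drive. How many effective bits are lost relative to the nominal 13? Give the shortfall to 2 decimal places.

1.03 bits

ENOB = (SINAD − 1.76)/6.02 = (73.80 − 1.76)/6.02 = 11.9668 bits.
Shortfall = 13 − 11.9668 = 1.0332 bits.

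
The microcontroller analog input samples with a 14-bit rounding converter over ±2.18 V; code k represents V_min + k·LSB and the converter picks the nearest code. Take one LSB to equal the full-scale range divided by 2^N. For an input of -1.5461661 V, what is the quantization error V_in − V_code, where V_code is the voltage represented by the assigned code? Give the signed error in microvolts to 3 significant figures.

−47.9 µV

Full-scale range = 2.18 V − (-2.18 V) = 4.36 V. LSB = 4.36 V / 2^14 ≈ 266.1 µV.
(V_in − V_min)/LSB = (-1.5461661 − (-2.18)) × 16384/4.36 = 2381.8199 → nearest code k = 2382.
Reconstructed level: -2.18 + 2382 × 4.36/16384 V = -1.5461181641 V.
V_in − V_code = -1.5461661 − (-1.5461181641) = −47.9 µV.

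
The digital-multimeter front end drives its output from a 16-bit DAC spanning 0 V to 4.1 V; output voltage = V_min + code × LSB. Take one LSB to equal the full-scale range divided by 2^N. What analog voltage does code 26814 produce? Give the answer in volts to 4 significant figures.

Full-scale range = 4.1 V. LSB = 4.1 V / 2^16.
Output = V_min + (26814/65536) × range = 0 + 0.409149 × 4.1 V
      = 0 + 1.67751 = 1.67751 V.

1.678 V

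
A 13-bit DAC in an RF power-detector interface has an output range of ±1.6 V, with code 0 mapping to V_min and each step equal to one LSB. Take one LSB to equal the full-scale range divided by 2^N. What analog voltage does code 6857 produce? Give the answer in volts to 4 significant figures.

Span: 1.6 V − (-1.6 V) = 3.2 V. LSB = 3.2 V / 2^13.
V_out = V_min + code × LSB = -1.6 V + 6857 × 3.2 V / 8192
      = -1.6 + 2.67852 = 1.07852 V.

1.079 V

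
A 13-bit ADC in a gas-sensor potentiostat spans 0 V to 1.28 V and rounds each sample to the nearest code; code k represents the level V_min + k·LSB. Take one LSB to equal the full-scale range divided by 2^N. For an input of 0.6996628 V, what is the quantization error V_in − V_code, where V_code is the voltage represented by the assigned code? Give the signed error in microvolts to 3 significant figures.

−24.7 µV

Span = 1.28 V. LSB = 1.28 V / 2^13 ≈ 156.3 µV.
(V_in − V_min)/LSB = (0.6996628 − (0)) × 8192/1.28 = 4477.8419 → nearest code k = 4478.
V_code = 0 + (4478/8192) × 1.28 = 0.6996875000 V.
Error = V_in − V_code = 0.6996628 − (0.6996875000) = −24.7 µV.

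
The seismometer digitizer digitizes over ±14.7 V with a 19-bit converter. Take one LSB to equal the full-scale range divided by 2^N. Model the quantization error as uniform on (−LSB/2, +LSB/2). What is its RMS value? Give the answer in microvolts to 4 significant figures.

The full-scale span is 14.7 − (-14.7) = 29.4 V.
One LSB is 29.4 V / 524288 = 56.0760 µV.
V_rms = LSB/√12 = 56.0760 µV / √12 = 16.19 µV.

16.19 µV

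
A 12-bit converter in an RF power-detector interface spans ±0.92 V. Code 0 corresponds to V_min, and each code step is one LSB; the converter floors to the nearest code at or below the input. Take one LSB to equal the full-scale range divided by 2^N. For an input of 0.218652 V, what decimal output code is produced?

2534

Range = 0.92 − (-0.92) = 1.84 V. LSB = 1.84 V / 2^12 ≈ 449.2 µV.
V_in − V_min = 0.218652 − (-0.92) = 1.138652 V.
Divide by LSB: 1.138652 × 4096/1.84 = 2534.7384.
Truncating gives code 2534.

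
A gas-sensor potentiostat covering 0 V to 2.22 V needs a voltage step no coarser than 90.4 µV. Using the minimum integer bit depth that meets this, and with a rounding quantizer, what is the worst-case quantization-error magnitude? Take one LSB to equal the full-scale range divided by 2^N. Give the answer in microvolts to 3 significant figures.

33.9 µV

V_FS = 2.22 V.
2.22 V / 90.4 µV = 24560. Since 2^14 = 16384 and 2^15 = 32768, N = 15.
LSB = 2.22 V / 2^15 = 67.749 µV.
Max error for round-to-nearest is LSB/2 = 33.9 µV.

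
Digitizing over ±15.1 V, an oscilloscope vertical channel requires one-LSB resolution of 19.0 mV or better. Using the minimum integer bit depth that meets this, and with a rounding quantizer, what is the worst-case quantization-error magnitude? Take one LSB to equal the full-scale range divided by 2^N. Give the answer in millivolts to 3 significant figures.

7.37 mV

The full-scale span is 15.1 − (-15.1) = 30.2 V.
30.2 V / 19.0 mV = 1589. Since 2^10 = 1024 and 2^11 = 2048, N = 11.
One LSB is 30.2 V / 2048 = 14.746 mV.
Max error for round-to-nearest is LSB/2 = 7.37 mV.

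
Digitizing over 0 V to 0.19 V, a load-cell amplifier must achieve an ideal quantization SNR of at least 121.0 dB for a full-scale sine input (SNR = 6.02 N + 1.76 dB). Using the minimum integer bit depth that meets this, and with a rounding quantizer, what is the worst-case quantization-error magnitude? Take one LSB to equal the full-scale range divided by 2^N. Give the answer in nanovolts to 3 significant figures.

Full-scale range = 0.19 V.
Required N = ⌈(121.0 − 1.76)/6.02⌉ = ⌈19.807⌉ = 20.
One LSB is 0.19 V / 1048576 = 181.20 nV.
|e|_max = LSB/2 = 90.6 nV.

90.6 nV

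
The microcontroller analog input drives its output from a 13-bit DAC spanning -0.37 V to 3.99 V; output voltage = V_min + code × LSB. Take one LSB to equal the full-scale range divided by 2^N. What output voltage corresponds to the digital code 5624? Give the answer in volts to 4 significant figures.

2.623 V

Range = 3.99 − (-0.37) = 4.36 V. LSB = 4.36 V / 2^13.
V_out = V_min + code × LSB = -0.37 V + 5624 × 4.36 V / 8192
      = -0.37 + 2.99324 = 2.62324 V.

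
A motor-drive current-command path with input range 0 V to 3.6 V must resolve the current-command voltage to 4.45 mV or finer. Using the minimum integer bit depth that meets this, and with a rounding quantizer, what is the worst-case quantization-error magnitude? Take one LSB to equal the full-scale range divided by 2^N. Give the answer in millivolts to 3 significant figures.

Range is 3.6 V.
Required number of levels: 3.6/4.45 mV = 808.99; smallest N with 2^N ≥ that is 10.
Step size = 3.6/1024 V = 3.5156 mV.
|e|_max = LSB/2 = 1.76 mV.

1.76 mV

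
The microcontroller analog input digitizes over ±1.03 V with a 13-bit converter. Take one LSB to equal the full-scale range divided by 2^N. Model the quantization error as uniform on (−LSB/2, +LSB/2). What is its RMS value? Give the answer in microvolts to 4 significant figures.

72.59 µV

Full-scale range = 1.03 V − (-1.03 V) = 2.06 V.
LSB = 2.06 V ÷ 2^13 = 2.06/8192 V = 251.465 µV.
σ_q = LSB/√12 = 251.465 µV/3.4641 = 72.59 µV.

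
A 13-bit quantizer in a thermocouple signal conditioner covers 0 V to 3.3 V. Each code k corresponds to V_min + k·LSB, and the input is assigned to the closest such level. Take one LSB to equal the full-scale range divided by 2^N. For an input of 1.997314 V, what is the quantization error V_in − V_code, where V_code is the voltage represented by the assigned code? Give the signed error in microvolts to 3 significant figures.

+72.8 µV

V_FS = 3.3 V. LSB = 3.3 V / 2^13 ≈ 402.8 µV.
(V_in − V_min)/LSB = (1.997314 − (0)) × 8192/3.3 = 4958.1807 → nearest code k = 4958.
V_code = 0 + (4958/8192) × 3.3 = 1.997241211 V.
V_in − V_code = 1.997314 − (1.997241211) = +72.8 µV.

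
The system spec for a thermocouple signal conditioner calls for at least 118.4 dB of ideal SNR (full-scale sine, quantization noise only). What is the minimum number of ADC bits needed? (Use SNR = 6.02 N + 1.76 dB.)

20 bits

N ≥ (118.4 − 1.76)/6.02 = 19.375 → N_min = 20.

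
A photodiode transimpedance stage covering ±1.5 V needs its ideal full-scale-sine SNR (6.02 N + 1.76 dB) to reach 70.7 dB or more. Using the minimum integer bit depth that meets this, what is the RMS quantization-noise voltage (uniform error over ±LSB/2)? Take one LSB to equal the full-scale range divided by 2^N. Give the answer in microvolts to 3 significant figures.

211 µV

Range = 1.5 − (-1.5) = 3 V.
Required N = ⌈(70.7 − 1.76)/6.02⌉ = ⌈11.452⌉ = 12.
LSB = 3 V / 2^12 = 0.73242 mV.
V_rms = LSB/√12 = 211 µV.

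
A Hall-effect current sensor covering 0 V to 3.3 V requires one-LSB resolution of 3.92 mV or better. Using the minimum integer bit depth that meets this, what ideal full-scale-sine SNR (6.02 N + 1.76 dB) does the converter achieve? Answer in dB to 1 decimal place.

Range is 3.3 V.
Need 2^N ≥ 3.3 V / 3.92 mV = 841.8 → N_min = 10.
Ideal SNR at N = 10: 6.02·10 + 1.76 = 62.0 dB.

62.0 dB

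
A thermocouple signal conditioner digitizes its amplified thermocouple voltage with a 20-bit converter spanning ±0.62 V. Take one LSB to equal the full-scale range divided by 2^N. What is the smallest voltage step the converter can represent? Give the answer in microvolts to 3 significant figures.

1.18 µV

Range = 0.62 − (-0.62) = 1.24 V.
Number of codes = 2^20 = 1048576.
LSB = 1.24 V / 2^20 = 1.18 µV.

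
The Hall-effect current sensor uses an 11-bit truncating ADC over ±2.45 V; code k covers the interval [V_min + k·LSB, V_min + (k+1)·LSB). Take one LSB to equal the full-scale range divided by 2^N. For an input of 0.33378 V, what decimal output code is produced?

Range = 2.45 − (-2.45) = 4.9 V. LSB = 4.9 V / 2^11 ≈ 2.393 mV.
code = ⌊(V_in − V_min)/LSB⌋ = ⌊(V_in − V_min) × 2^11 / range⌋
     = ⌊(0.33378 − (-2.45)) × 2048 / 4.9⌋ = ⌊2.78378 × 2048/4.9⌋
     = ⌊1163.506⌋ = 1163.

1163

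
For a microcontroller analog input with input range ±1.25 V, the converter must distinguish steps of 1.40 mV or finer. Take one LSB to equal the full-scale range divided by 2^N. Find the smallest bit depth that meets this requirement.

11 bits

Span: 1.25 V − (-1.25 V) = 2.5 V.
Need 2^N ≥ 2.5 V / 1.40 mV = 1786 → N_min = 11.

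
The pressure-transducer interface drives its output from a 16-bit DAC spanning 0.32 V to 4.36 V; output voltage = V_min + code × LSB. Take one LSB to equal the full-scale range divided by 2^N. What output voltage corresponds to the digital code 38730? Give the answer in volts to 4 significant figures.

Span: 4.36 V − (0.32 V) = 4.04 V. LSB = 4.04 V / 2^16.
V_out = V_min + code × LSB = 0.32 V + 38730 × 4.04 V / 65536
      = 0.32 + 2.38753 = 2.70753 V.

2.708 V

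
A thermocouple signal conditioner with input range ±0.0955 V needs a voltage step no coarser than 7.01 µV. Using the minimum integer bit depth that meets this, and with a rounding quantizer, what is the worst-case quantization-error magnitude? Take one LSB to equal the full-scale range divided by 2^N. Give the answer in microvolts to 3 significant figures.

The full-scale span is 0.0955 − (-0.0955) = 0.191 V.
Need 2^N ≥ 0.191 V / 7.01 µV = 27250 → N_min = 15.
One LSB is 0.191 V / 32768 = 5.8289 µV.
Max error for round-to-nearest is LSB/2 = 2.91 µV.

2.91 µV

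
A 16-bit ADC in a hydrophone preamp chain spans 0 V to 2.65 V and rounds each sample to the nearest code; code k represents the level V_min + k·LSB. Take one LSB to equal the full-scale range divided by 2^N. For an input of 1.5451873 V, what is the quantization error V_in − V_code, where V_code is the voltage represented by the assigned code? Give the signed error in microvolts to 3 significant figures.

+14.4 µV

V_FS = 2.65 V. LSB = 2.65 V / 2^16 ≈ 40.44 µV.
(V_in − V_min)/LSB = (1.5451873 − (0)) × 65536/2.65 = 38213.3566 → nearest code k = 38213.
V_code = 0 + (38213/65536) × 2.65 = 1.5451728821 V.
V_in − V_code = 1.5451873 − (1.5451728821) = +14.4 µV.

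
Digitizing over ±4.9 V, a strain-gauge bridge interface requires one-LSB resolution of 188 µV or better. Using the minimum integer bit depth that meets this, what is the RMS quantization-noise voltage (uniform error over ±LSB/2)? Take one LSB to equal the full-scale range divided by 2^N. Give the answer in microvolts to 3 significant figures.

Range = 4.9 − (-4.9) = 9.8 V.
Levels needed ≥ 9.8/188 µV = 52130. 2^16 = 65536 suffices, so N_min = 16.
One LSB is 9.8 V / 65536 = 149.54 µV.
V_rms = LSB/√12 = 43.2 µV.

43.2 µV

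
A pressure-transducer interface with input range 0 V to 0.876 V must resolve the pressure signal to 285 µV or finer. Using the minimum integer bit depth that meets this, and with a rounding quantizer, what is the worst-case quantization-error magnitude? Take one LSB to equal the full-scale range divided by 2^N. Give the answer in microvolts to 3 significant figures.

107 µV

V_FS = 0.876 V.
Levels needed ≥ 0.876/285 µV = 3074. 2^12 = 4096 suffices, so N_min = 12.
Step size = 0.876/4096 V = 213.87 µV.
|e|_max = LSB/2 = 107 µV.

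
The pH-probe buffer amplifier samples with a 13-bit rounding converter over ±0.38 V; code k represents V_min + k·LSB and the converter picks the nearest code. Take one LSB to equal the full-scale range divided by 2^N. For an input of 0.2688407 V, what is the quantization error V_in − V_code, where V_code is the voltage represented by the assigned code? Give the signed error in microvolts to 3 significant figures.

Range = 0.38 − (-0.38) = 0.76 V. LSB = 0.76 V / 2^13 ≈ 92.77 µV.
(V_in − V_min)/LSB = (0.2688407 − (-0.38)) × 8192/0.76 = 6993.8198 → nearest code k = 6994.
V_code = -0.38 + (6994/8192) × 0.76 = 0.2688574219 V.
e = 0.2688407 − (0.2688574219) = −16.7 µV.

−16.7 µV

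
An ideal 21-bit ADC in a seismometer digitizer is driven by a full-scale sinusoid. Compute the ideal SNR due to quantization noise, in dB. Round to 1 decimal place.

128.2 dB

6.02(21) + 1.76 = 126.42 + 1.76 = 128.18 dB.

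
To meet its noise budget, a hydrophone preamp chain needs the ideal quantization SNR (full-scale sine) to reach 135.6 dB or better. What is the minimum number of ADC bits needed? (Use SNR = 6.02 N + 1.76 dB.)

6.02 N + 1.76 ≥ 135.6 gives N ≥ 22.233, so the minimum integer is 23.

23 bits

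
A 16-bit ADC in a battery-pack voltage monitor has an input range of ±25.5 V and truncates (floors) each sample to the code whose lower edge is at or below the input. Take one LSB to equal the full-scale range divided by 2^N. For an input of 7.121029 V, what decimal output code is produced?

41918

Full-scale range = 25.5 V − (-25.5 V) = 51 V. LSB = 51 V / 2^16 ≈ 0.7782 mV.
code = ⌊(V_in − V_min)/LSB⌋ = ⌊(V_in − V_min) × 2^16 / range⌋
     = ⌊(7.121029 − (-25.5)) × 65536 / 51⌋ = ⌊32.621029 × 65536/51⌋
     = ⌊41918.662⌋ = 41918.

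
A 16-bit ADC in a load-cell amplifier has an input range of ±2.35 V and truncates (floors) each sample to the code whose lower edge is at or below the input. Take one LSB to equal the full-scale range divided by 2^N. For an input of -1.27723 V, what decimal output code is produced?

The full-scale span is 2.35 − (-2.35) = 4.7 V. LSB = 4.7 V / 2^16 ≈ 71.72 µV.
V_in − V_min = -1.27723 − (-2.35) = 1.07277 V.
Divide by LSB: 1.07277 × 65536/4.7 = 14958.5223.
Truncating gives code 14958.

14958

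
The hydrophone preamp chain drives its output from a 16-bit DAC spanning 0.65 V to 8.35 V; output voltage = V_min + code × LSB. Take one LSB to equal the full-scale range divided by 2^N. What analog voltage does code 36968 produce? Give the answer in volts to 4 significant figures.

4.993 V

Range = 8.35 − (0.65) = 7.7 V. LSB = 7.7 V / 2^16.
Output = V_min + (36968/65536) × range = 0.65 + 0.564087 × 7.7 V
      = 0.65 V + 4.34347 V = 4.99347 V.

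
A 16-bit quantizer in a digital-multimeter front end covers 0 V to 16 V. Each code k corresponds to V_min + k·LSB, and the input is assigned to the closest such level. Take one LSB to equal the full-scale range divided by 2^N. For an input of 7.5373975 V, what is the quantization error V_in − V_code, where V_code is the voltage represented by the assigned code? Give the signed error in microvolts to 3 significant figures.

+44.0 µV

Range is 16 V. LSB = 16 V / 2^16 ≈ 244.1 µV.
(V_in − V_min)/LSB = (7.5373975 − (0)) × 65536/16 = 30873.1802 → nearest code k = 30873.
V_code = V_min + k × range/2^16 = 0 + 30873 × 16/65536 = 7.5373535156 V.
Error = V_in − V_code = 7.5373975 − (7.5373535156) = +44.0 µV.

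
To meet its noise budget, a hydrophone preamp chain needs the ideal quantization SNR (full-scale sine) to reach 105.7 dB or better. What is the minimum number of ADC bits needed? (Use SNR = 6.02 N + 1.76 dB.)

Solving 6.02 N ≥ 105.7 − 1.76: N ≥ 17.266. Round up → N = 18.

18 bits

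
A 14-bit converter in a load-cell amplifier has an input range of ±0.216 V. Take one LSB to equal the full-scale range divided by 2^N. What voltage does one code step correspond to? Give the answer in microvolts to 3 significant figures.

Full-scale range = 0.216 V − (-0.216 V) = 0.432 V.
Number of codes = 2^14 = 16384.
Step size = 0.432/16384 V = 26.4 µV.

26.4 µV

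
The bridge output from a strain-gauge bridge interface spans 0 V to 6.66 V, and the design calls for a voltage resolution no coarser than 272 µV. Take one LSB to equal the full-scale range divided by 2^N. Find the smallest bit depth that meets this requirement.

15 bits

Full-scale range = 6.66 V.
6.66 V / 272 µV = 24490. Since 2^14 = 16384 and 2^15 = 32768, N = 15.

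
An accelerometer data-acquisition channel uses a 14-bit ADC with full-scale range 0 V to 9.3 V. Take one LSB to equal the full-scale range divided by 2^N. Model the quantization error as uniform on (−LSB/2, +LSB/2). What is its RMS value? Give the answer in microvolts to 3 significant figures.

164 µV

Full-scale range = 9.3 V.
LSB = 9.3 V ÷ 2^14 = 9.3/16384 V = 0.56763 mV.
V_rms = LSB/√12 = 0.56763 mV / √12 = 164 µV.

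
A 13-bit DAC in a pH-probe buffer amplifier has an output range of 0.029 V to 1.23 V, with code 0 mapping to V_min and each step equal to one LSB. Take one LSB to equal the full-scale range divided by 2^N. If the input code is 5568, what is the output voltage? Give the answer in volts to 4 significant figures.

Full-scale range = 1.23 V − (0.029 V) = 1.201 V. LSB = 1.201 V / 2^13.
V_out = V_min + code × LSB = 0.029 V + 5568 × 1.201 V / 8192
      = 0.029 V + 0.816305 V = 0.845305 V.

0.8453 V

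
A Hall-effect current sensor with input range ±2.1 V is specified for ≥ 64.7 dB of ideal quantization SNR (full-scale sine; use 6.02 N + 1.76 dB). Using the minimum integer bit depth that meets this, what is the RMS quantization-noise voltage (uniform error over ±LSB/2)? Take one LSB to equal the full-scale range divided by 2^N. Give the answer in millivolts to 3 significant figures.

0.592 mV

Full-scale range = 2.1 V − (-2.1 V) = 4.2 V.
6.02 N + 1.76 ≥ 64.7 gives N ≥ 10.455, so the minimum integer is 11.
LSB = 4.2 V ÷ 2^11 = 4.2/2048 V = 2.0508 mV.
RMS noise = LSB/√12 = 0.592 mV.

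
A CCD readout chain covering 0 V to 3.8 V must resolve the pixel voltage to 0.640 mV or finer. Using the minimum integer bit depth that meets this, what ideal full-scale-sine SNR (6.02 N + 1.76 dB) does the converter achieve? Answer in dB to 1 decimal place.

Full-scale range = 3.8 V.
Need 2^N ≥ 3.8 V / 0.640 mV = 5937 → N_min = 13.
SNR = 6.02 × 13 + 1.76 = 80.02 dB.

80.0 dB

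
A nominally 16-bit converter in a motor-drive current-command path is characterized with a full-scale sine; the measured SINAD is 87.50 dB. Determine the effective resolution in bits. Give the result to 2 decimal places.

Inverting SNR = 6.02 N + 1.76: N_eff = (87.50 − 1.76)/6.02 = 14.2425.

14.24 bits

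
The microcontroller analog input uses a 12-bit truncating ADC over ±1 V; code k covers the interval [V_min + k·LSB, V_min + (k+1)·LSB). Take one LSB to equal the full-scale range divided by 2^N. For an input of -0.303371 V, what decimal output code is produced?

Full-scale range = 1 V − (-1 V) = 2 V. LSB = 2 V / 2^12 ≈ 488.3 µV.
code = ⌊(V_in − V_min)/LSB⌋ = ⌊(V_in − V_min) × 2^12 / range⌋
     = ⌊(-0.303371 − (-1)) × 4096 / 2⌋ = ⌊0.696629 × 4096/2⌋
     = ⌊1426.696⌋ = 1426.

1426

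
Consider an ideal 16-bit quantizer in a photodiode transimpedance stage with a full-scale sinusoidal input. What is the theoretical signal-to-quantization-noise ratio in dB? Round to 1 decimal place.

6.02(16) + 1.76 = 96.32 + 1.76 = 98.08 dB.

98.1 dB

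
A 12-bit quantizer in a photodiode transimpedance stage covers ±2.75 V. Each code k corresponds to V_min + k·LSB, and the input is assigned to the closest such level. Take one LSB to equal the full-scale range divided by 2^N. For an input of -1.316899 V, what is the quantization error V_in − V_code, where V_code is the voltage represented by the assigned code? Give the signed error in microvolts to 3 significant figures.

+362 µV

Span: 2.75 V − (-2.75 V) = 5.5 V. LSB = 5.5 V / 2^12 ≈ 1.343 mV.
(V_in − V_min)/LSB = (-1.316899 − (-2.75)) × 4096/5.5 = 1067.2694 → nearest code k = 1067.
V_code = -2.75 + (1067/4096) × 5.5 = -1.317260742 V.
V_in − V_code = -1.316899 − (-1.317260742) = +362 µV.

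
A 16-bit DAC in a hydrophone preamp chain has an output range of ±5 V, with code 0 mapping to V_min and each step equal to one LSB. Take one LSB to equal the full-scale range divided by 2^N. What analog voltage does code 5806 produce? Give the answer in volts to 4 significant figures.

-4.114 V

Span: 5 V − (-5 V) = 10 V. LSB = 10 V / 2^16.
V_out = -5 + 5806 × (10/65536) V
      = -5 + 0.885925 = -4.11407 V.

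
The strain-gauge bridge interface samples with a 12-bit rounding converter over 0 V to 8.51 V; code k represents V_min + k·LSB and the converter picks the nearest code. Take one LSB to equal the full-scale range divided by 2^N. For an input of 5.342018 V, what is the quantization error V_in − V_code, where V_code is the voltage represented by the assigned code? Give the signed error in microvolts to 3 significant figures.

V_FS = 8.51 V. LSB = 8.51 V / 2^12 ≈ 2.078 mV.
(5.342018 − (0)) / LSB = 5.342018 × 4096/8.51 = 2571.1993. Nearest integer: k = 2571.
V_code = 0 + (2571/4096) × 8.51 = 5.341604004 V.
Error = V_in − V_code = 5.342018 − (5.341604004) = +414 µV.

+414 µV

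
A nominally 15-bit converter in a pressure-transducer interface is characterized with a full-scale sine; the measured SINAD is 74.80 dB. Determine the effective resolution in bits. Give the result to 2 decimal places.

12.13 bits

ENOB = (SINAD − 1.76) / 6.02 = (74.80 − 1.76) / 6.02 = 73.04 / 6.02 = 12.1329.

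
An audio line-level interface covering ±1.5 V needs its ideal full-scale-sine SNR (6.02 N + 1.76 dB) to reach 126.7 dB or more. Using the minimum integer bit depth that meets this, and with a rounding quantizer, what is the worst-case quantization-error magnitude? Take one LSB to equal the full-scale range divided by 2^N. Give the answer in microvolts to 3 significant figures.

0.715 µV

Range = 1.5 − (-1.5) = 3 V.
N ≥ (126.7 − 1.76)/6.02 = 20.754 → N_min = 21.
One LSB is 3 V / 2097152 = 1.4305 µV.
|e|_max = LSB/2 = 0.715 µV.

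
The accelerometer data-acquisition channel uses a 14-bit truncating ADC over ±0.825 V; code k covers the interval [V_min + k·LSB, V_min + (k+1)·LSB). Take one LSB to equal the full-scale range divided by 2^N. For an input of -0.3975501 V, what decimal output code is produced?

4244

Range = 0.825 − (-0.825) = 1.65 V. LSB = 1.65 V / 2^14 ≈ 100.7 µV.
code = ⌊(V_in − V_min)/LSB⌋ = ⌊(V_in − V_min) × 2^14 / range⌋
     = ⌊(-0.3975501 − (-0.825)) × 16384 / 1.65⌋ = ⌊0.4274499 × 16384/1.65⌋
     = ⌊4244.448⌋ = 4244.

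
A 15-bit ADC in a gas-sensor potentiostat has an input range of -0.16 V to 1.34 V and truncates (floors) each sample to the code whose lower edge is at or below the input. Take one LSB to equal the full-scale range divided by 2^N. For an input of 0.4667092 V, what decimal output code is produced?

Full-scale range = 1.34 V − (-0.16 V) = 1.5 V. LSB = 1.5 V / 2^15 ≈ 45.78 µV.
V_in − V_min = 0.4667092 − (-0.16) = 0.6267092 V.
Divide by LSB: 0.6267092 × 32768/1.5 = 13690.6714.
Truncating gives code 13690.

13690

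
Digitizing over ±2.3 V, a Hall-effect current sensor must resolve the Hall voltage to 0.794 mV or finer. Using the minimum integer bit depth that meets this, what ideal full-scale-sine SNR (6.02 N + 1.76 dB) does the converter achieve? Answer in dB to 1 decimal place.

Span: 2.3 V − (-2.3 V) = 4.6 V.
Levels needed ≥ 4.6/0.794 mV = 5793. 2^13 = 8192 suffices, so N_min = 13.
Ideal SNR at N = 13: 6.02·13 + 1.76 = 80.0 dB.

80.0 dB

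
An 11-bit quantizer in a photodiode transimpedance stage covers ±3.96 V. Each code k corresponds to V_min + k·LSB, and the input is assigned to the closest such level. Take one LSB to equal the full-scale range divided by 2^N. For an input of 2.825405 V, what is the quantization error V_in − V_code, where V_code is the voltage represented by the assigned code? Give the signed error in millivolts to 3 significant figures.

−1.51 mV

Span: 3.96 V − (-3.96 V) = 7.92 V. LSB = 7.92 V / 2^11 ≈ 3.867 mV.
(2.825405 − (-3.96)) / LSB = 6.785405 × 2048/7.92 = 1754.6098. Nearest integer: k = 1755.
V_code = -3.96 + (1755/2048) × 7.92 = 2.826914063 V.
Error = V_in − V_code = 2.825405 − (2.826914063) = −1.51 mV.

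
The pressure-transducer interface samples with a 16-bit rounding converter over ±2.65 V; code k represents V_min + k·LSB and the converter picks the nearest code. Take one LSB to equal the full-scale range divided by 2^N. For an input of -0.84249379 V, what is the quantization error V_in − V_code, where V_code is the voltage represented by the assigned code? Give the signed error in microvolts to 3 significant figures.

+26.4 µV

The full-scale span is 2.65 − (-2.65) = 5.3 V. LSB = 5.3 V / 2^16 ≈ 80.87 µV.
(V_in − V_min)/LSB = (-0.84249379 − (-2.65)) × 65536/5.3 = 22350.3258 → nearest code k = 22350.
V_code = -2.65 + (22350/65536) × 5.3 = -0.84252014160 V.
Error = V_in − V_code = -0.84249379 − (-0.84252014160) = +26.4 µV.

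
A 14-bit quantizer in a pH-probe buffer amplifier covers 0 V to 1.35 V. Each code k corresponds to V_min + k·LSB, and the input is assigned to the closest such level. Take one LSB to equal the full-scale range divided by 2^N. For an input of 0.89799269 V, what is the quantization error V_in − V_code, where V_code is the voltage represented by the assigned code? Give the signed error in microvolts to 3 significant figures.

V_FS = 1.35 V. LSB = 1.35 V / 2^14 ≈ 82.40 µV.
(0.89799269 − (0)) / LSB = 0.89799269 × 16384/1.35 = 10898.3054. Nearest integer: k = 10898.
V_code = V_min + k × range/2^14 = 0 + 10898 × 1.35/16384 = 0.89796752930 V.
Error = V_in − V_code = 0.89799269 − (0.89796752930) = +25.2 µV.

+25.2 µV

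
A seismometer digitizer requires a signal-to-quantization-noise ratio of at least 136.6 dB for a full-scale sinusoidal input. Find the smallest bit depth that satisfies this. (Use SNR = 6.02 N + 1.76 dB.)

N ≥ (136.6 − 1.76)/6.02 = 22.399 → N_min = 23.

23 bits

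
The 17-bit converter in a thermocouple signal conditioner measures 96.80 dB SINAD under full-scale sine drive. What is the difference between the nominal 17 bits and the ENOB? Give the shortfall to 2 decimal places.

1.21 bits

ENOB = (SINAD − 1.76)/6.02 = (96.80 − 1.76)/6.02 = 15.7874 bits.
Lost resolution: 17 − 15.7874 = 1.2126 bits.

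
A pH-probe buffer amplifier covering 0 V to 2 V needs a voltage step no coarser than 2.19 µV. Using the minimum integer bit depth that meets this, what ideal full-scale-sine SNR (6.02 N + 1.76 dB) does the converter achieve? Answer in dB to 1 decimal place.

122.2 dB

Span = 2 V.
Levels needed ≥ 2/2.19 µV = 913200. 2^20 = 1048576 suffices, so N_min = 20.
SNR = 6.02 × 20 + 1.76 = 122.16 dB.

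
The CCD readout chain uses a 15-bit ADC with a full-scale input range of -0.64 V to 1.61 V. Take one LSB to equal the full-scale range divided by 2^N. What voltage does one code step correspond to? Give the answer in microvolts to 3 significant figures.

68.7 µV

Span: 1.61 V − (-0.64 V) = 2.25 V.
There are 2^15 = 32768 steps.
Step size = 2.25/32768 V = 68.7 µV.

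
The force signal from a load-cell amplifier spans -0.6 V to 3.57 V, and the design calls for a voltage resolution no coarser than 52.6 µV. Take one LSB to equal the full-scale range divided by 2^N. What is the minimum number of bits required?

Full-scale range = 3.57 V − (-0.6 V) = 4.17 V.
4.17 V / 52.6 µV = 79280. Since 2^16 = 65536 and 2^17 = 131072, N = 17.

17 bits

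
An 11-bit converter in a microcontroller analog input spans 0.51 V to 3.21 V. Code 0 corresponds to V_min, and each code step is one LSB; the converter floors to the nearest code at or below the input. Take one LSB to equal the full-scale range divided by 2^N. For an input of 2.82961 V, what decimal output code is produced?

Range = 3.21 − (0.51) = 2.7 V. LSB = 2.7 V / 2^11 ≈ 1.318 mV.
code = ⌊(V_in − V_min)/LSB⌋ = ⌊(V_in − V_min) × 2^11 / range⌋
     = ⌊(2.82961 − (0.51)) × 2048 / 2.7⌋ = ⌊2.31961 × 2048/2.7⌋
     = ⌊1759.467⌋ = 1759.

1759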